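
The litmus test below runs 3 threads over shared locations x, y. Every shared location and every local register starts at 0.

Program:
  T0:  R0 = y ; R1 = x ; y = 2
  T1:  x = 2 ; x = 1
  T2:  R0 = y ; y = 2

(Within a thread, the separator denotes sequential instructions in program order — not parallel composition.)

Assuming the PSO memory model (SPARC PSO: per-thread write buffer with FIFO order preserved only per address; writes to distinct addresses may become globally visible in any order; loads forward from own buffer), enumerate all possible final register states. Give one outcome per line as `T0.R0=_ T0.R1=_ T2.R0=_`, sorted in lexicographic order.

T0.R0=0 T0.R1=0 T2.R0=0
T0.R0=0 T0.R1=0 T2.R0=2
T0.R0=0 T0.R1=1 T2.R0=0
T0.R0=0 T0.R1=1 T2.R0=2
T0.R0=0 T0.R1=2 T2.R0=0
T0.R0=0 T0.R1=2 T2.R0=2
T0.R0=2 T0.R1=0 T2.R0=0
T0.R0=2 T0.R1=1 T2.R0=0
T0.R0=2 T0.R1=2 T2.R0=0

outcome vector order: (T0.R0,T0.R1,T2.R0)
|PSO outcomes| = 9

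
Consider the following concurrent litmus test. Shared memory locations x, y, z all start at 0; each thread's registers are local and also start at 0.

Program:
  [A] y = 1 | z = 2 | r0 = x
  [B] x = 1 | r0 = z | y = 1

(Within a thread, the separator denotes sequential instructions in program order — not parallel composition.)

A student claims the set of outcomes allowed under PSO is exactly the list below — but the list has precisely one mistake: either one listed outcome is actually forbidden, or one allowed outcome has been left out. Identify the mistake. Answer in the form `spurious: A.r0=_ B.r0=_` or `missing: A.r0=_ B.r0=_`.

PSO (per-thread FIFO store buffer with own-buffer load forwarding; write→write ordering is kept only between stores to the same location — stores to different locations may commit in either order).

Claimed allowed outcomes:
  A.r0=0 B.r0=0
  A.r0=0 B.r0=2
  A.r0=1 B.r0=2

outcome vector order: (A.r0,B.r0)
PSO (4): (0,0) (0,2) (1,0) (1,2)
PSO∖claimed = {(1,0)}

missing: A.r0=1 B.r0=0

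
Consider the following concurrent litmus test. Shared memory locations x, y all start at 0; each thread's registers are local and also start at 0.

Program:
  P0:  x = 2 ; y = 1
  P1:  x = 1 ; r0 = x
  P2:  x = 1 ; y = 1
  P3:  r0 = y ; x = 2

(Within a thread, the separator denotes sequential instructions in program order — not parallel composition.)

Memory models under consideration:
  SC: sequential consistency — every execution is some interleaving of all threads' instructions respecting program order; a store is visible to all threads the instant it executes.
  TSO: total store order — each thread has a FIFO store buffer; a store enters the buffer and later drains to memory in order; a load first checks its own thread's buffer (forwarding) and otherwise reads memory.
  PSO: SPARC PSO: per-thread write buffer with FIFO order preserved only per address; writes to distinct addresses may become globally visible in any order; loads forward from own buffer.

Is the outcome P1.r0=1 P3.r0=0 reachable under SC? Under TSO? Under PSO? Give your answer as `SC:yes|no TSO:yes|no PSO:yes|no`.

SC:yes TSO:yes PSO:yes

outcome vector order: (P1.r0,P3.r0)
[SC] allowed = {10; 11; 20; 21}
[TSO] allowed = {10; 11; 20; 21}
[PSO] allowed = {10; 11; 20; 21}
target 10 ∈ {SC,TSO,PSO}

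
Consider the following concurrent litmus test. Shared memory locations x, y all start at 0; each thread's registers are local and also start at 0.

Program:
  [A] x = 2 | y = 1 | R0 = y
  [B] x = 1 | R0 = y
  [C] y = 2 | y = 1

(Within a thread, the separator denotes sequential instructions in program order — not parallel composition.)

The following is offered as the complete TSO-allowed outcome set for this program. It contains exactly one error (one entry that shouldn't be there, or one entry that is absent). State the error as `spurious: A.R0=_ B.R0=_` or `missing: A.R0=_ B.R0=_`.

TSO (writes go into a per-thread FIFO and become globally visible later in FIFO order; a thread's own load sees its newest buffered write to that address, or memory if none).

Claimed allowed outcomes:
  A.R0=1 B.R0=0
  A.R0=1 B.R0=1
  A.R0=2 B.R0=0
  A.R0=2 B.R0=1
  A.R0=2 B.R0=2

outcome vector order: (A.R0,B.R0)
[TSO] allowed = {1/0 1/1 1/2 2/0 2/1 2/2}
TSO∖claimed = {1/2}

missing: A.R0=1 B.R0=2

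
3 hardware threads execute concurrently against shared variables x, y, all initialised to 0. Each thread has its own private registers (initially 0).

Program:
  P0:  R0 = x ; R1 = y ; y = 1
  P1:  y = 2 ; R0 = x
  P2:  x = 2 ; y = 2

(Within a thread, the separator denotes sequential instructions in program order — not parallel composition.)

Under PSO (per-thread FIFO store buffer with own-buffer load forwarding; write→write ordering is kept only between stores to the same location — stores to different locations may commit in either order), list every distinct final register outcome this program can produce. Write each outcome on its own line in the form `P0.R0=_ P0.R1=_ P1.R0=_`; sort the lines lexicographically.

P0.R0=0 P0.R1=0 P1.R0=0
P0.R0=0 P0.R1=0 P1.R0=2
P0.R0=0 P0.R1=2 P1.R0=0
P0.R0=0 P0.R1=2 P1.R0=2
P0.R0=2 P0.R1=0 P1.R0=0
P0.R0=2 P0.R1=0 P1.R0=2
P0.R0=2 P0.R1=2 P1.R0=0
P0.R0=2 P0.R1=2 P1.R0=2

outcome vector order: (P0.R0,P0.R1,P1.R0)
|PSO outcomes| = 8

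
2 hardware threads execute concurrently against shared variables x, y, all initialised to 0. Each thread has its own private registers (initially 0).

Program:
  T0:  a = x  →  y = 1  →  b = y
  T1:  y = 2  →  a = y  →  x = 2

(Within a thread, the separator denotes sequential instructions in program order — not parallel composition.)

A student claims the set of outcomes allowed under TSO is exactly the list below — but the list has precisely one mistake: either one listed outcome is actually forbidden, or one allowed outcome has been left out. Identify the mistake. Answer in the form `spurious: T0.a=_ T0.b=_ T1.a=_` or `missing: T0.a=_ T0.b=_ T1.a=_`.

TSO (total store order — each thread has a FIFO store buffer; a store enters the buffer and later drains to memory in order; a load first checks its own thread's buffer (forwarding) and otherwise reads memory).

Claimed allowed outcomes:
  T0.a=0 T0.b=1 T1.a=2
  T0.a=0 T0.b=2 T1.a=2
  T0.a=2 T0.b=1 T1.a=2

missing: T0.a=0 T0.b=1 T1.a=1

outcome vector order: (T0.a,T0.b,T1.a)
TSO: 4 outcomes — {<0 1 1> <0 1 2> <0 2 2> <2 1 2>}
TSO∖claimed = {<0 1 1>}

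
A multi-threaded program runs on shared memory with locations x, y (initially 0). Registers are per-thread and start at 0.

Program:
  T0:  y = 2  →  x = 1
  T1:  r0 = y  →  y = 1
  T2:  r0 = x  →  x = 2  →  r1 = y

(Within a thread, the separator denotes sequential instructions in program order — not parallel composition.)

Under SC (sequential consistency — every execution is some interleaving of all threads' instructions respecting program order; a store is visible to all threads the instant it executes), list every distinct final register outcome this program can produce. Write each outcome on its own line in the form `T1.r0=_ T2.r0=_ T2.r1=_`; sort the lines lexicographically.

T1.r0=0 T2.r0=0 T2.r1=0
T1.r0=0 T2.r0=0 T2.r1=1
T1.r0=0 T2.r0=0 T2.r1=2
T1.r0=0 T2.r0=1 T2.r1=1
T1.r0=0 T2.r0=1 T2.r1=2
T1.r0=2 T2.r0=0 T2.r1=0
T1.r0=2 T2.r0=0 T2.r1=1
T1.r0=2 T2.r0=0 T2.r1=2
T1.r0=2 T2.r0=1 T2.r1=1
T1.r0=2 T2.r0=1 T2.r1=2

outcome vector order: (T1.r0,T2.r0,T2.r1)
|SC outcomes| = 10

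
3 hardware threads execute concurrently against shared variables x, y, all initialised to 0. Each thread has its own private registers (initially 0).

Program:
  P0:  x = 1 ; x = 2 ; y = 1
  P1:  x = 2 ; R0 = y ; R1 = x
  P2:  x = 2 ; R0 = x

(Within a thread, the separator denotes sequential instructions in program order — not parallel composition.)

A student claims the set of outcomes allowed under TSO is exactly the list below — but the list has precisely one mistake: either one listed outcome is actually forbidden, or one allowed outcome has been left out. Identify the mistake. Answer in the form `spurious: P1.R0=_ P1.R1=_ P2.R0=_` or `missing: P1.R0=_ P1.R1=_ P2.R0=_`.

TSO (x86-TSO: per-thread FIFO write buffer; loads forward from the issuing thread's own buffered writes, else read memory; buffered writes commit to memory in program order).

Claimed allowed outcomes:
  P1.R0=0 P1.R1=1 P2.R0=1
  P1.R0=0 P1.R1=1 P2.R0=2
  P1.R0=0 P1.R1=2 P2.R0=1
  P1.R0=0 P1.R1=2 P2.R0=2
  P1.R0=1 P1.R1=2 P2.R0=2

outcome vector order: (P1.R0,P1.R1,P2.R0)
TSO (6): <0 1 1>, <0 1 2>, <0 2 1>, <0 2 2>, <1 2 1>, <1 2 2>
TSO∖claimed = {<1 2 1>}

missing: P1.R0=1 P1.R1=2 P2.R0=1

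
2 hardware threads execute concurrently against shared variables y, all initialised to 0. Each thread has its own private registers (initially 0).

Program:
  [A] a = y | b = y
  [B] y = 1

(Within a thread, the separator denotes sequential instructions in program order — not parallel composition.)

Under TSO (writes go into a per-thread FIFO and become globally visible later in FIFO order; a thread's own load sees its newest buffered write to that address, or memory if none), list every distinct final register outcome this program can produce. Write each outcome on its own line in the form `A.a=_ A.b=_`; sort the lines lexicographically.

outcome vector order: (A.a,A.b)
|TSO outcomes| = 3

A.a=0 A.b=0
A.a=0 A.b=1
A.a=1 A.b=1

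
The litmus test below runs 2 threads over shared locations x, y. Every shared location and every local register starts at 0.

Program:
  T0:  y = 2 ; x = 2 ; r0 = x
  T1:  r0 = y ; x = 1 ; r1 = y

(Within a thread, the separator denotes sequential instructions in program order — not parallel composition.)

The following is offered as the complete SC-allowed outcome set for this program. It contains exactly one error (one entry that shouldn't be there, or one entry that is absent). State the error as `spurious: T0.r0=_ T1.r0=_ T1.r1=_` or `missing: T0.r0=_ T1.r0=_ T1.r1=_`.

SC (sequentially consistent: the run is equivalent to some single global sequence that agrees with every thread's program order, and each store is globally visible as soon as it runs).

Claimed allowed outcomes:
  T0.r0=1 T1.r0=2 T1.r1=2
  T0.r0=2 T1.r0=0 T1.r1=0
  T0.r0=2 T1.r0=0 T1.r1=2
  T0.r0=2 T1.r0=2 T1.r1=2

outcome vector order: (T0.r0,T1.r0,T1.r1)
under SC → (1,0,2); (1,2,2); (2,0,0); (2,0,2); (2,2,2)
SC∖claimed = {(1,0,2)}

missing: T0.r0=1 T1.r0=0 T1.r1=2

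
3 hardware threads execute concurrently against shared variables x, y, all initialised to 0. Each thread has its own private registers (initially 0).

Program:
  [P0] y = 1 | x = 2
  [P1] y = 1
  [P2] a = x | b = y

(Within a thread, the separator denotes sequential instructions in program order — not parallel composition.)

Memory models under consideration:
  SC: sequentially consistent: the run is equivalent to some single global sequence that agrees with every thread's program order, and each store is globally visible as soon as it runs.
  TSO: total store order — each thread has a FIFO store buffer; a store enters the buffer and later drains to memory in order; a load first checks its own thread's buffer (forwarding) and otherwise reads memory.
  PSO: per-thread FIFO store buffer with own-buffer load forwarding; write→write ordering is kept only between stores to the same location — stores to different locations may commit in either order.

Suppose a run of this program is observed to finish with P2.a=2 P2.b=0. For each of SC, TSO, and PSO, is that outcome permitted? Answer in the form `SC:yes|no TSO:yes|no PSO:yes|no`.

SC:no TSO:no PSO:yes

outcome vector order: (P2.a,P2.b)
SC (3): 00, 01, 21
TSO (3): 00, 01, 21
PSO (4): 00, 01, 20, 21
target 20 ∈ {PSO}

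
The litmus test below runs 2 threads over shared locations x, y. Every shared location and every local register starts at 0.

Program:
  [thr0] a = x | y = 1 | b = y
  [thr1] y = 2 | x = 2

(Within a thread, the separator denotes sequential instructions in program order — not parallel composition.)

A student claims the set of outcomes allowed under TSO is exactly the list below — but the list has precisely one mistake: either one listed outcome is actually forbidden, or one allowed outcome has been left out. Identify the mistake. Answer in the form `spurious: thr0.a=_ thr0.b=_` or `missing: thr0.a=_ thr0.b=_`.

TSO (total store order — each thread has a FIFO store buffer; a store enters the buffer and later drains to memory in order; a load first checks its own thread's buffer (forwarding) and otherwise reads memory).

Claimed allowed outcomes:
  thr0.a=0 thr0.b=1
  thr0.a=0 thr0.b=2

outcome vector order: (thr0.a,thr0.b)
under TSO → <0 1> <0 2> <2 1>
TSO∖claimed = {<2 1>}

missing: thr0.a=2 thr0.b=1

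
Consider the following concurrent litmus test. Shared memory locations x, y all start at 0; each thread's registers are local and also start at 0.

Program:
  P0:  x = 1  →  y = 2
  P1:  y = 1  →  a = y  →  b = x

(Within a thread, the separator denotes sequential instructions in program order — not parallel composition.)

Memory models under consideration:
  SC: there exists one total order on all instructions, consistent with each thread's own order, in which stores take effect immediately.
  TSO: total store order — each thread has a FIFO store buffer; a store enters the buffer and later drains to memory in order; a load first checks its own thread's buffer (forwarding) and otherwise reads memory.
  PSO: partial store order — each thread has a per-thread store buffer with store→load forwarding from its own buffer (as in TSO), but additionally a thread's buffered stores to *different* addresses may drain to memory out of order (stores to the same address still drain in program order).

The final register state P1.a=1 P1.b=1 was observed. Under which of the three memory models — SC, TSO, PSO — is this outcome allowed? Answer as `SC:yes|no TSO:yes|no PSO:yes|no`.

SC:yes TSO:yes PSO:yes

outcome vector order: (P1.a,P1.b)
SC (3): (1,0), (1,1), (2,1)
TSO (3): (1,0), (1,1), (2,1)
PSO (4): (1,0), (1,1), (2,0), (2,1)
target (1,1) ∈ {SC,TSO,PSO}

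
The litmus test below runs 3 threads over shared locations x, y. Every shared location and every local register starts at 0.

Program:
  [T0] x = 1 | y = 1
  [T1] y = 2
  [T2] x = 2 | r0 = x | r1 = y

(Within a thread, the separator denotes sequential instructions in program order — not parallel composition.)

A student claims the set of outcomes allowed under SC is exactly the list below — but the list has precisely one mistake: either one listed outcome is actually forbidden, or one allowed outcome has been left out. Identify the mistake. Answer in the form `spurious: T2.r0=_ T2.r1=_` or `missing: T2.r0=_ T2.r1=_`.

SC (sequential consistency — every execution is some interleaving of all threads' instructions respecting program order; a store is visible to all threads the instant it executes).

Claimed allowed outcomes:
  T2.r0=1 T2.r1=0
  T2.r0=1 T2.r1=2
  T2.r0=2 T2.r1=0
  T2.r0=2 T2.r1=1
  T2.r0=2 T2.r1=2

outcome vector order: (T2.r0,T2.r1)
[SC] allowed = {1/0, 1/1, 1/2, 2/0, 2/1, 2/2}
SC∖claimed = {1/1}

missing: T2.r0=1 T2.r1=1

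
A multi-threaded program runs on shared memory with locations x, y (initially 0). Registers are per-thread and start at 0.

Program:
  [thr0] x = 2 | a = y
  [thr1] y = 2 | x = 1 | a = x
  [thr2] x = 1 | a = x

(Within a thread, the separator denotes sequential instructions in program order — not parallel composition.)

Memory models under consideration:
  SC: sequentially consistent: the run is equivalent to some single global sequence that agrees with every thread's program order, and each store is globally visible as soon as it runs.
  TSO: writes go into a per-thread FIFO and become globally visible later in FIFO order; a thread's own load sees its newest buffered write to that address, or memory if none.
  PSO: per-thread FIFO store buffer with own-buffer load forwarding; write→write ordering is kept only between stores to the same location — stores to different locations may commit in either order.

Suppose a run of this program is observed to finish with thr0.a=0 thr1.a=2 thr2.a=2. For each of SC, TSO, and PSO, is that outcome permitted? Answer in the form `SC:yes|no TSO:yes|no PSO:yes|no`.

SC:no TSO:yes PSO:yes

outcome vector order: (thr0.a,thr1.a,thr2.a)
under SC → 011, 012, 211, 212, 221, 222
under TSO → 011, 012, 021, 022, 211, 212, 221, 222
under PSO → 011, 012, 021, 022, 211, 212, 221, 222
target 022 ∈ {TSO,PSO}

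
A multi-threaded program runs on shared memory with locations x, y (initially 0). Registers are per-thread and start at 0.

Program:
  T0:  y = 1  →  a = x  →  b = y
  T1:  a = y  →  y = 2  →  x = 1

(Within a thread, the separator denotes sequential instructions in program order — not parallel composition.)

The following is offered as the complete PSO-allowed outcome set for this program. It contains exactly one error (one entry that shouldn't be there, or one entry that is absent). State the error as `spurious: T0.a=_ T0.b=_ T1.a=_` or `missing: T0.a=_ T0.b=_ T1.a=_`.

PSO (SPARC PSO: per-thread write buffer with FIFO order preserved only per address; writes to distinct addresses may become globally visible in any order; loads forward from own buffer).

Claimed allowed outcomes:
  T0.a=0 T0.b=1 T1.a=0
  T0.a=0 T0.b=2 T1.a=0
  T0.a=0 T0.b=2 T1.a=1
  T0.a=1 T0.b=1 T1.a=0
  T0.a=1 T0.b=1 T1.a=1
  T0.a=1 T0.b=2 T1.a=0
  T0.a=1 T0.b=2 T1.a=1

missing: T0.a=0 T0.b=1 T1.a=1

outcome vector order: (T0.a,T0.b,T1.a)
PSO (8): (0,1,0) (0,1,1) (0,2,0) (0,2,1) (1,1,0) (1,1,1) (1,2,0) (1,2,1)
PSO∖claimed = {(0,1,1)}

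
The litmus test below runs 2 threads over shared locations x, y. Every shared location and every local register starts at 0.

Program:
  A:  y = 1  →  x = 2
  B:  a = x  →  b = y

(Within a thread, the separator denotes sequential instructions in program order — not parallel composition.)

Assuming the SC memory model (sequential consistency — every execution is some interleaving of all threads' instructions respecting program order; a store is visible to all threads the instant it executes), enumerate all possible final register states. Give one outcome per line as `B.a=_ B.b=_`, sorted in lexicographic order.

B.a=0 B.b=0
B.a=0 B.b=1
B.a=2 B.b=1

outcome vector order: (B.a,B.b)
|SC outcomes| = 3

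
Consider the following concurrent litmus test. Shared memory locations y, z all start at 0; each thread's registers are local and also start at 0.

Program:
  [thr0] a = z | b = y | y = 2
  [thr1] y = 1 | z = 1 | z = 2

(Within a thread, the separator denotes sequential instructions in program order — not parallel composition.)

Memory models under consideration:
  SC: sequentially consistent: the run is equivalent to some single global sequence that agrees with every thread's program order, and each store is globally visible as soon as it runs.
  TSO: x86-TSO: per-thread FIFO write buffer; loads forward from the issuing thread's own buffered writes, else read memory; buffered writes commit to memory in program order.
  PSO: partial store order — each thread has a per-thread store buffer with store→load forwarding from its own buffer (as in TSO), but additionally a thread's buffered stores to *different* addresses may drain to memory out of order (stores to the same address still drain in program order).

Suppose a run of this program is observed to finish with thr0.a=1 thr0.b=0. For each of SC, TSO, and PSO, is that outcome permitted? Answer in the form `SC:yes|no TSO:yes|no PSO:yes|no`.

outcome vector order: (thr0.a,thr0.b)
SC (4): 0/0, 0/1, 1/1, 2/1
TSO (4): 0/0, 0/1, 1/1, 2/1
PSO (6): 0/0, 0/1, 1/0, 1/1, 2/0, 2/1
target 1/0 ∈ {PSO}

SC:no TSO:no PSO:yes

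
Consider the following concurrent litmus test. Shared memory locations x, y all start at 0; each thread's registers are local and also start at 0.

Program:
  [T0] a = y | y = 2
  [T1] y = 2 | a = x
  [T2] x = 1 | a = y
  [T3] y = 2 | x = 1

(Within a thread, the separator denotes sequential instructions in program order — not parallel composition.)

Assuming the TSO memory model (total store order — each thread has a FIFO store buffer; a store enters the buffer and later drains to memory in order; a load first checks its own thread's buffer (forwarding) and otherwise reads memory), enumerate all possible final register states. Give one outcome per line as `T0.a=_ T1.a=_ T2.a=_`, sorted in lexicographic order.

T0.a=0 T1.a=0 T2.a=0
T0.a=0 T1.a=0 T2.a=2
T0.a=0 T1.a=1 T2.a=0
T0.a=0 T1.a=1 T2.a=2
T0.a=2 T1.a=0 T2.a=0
T0.a=2 T1.a=0 T2.a=2
T0.a=2 T1.a=1 T2.a=0
T0.a=2 T1.a=1 T2.a=2

outcome vector order: (T0.a,T1.a,T2.a)
|TSO outcomes| = 8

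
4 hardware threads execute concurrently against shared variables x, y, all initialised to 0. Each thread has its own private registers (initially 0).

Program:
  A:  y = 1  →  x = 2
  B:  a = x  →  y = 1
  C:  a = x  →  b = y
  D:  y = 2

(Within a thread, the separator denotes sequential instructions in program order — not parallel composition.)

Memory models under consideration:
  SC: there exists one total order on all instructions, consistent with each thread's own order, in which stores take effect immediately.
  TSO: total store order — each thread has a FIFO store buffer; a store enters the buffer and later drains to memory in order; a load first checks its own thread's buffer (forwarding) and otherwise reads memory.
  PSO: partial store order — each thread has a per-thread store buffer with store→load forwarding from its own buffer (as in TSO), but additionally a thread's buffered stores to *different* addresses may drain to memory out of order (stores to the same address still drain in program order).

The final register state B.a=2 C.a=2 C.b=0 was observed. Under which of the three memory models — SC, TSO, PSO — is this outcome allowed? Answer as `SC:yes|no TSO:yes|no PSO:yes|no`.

SC:no TSO:no PSO:yes

outcome vector order: (B.a,C.a,C.b)
under SC → 000; 001; 002; 021; 022; 200; 201; 202; 221; 222
under TSO → 000; 001; 002; 021; 022; 200; 201; 202; 221; 222
under PSO → 000; 001; 002; 020; 021; 022; 200; 201; 202; 220; 221; 222
target 220 ∈ {PSO}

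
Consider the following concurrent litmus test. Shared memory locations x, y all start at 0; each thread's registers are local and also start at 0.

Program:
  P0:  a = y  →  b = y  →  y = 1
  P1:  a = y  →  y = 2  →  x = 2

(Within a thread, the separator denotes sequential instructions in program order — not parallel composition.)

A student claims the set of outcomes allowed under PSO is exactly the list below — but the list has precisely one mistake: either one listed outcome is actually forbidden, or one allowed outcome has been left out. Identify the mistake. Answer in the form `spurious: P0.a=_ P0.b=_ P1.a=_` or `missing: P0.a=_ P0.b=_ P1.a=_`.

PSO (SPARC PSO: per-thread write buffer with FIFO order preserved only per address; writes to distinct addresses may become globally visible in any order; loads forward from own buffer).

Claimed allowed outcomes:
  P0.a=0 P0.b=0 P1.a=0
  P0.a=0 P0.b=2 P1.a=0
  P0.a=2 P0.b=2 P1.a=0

outcome vector order: (P0.a,P0.b,P1.a)
under PSO → <0 0 0>, <0 0 1>, <0 2 0>, <2 2 0>
PSO∖claimed = {<0 0 1>}

missing: P0.a=0 P0.b=0 P1.a=1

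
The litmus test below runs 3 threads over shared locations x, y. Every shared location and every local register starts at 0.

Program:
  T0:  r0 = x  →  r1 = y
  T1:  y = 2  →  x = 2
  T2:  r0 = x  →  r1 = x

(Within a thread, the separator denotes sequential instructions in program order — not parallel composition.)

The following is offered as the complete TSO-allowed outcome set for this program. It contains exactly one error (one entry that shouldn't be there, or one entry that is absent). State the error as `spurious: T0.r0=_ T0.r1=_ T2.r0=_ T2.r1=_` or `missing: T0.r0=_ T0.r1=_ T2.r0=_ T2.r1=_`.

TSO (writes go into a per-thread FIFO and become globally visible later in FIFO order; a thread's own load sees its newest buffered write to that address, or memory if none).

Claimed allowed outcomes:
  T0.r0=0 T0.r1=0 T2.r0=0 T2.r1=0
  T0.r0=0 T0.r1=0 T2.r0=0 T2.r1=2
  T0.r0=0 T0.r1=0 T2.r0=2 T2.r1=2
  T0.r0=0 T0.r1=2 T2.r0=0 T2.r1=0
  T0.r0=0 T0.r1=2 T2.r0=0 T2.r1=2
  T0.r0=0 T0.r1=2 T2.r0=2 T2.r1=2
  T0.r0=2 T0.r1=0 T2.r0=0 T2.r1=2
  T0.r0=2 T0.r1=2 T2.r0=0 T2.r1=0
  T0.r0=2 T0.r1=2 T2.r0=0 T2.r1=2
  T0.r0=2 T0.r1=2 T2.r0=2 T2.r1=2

outcome vector order: (T0.r0,T0.r1,T2.r0,T2.r1)
TSO (9): (0,0,0,0), (0,0,0,2), (0,0,2,2), (0,2,0,0), (0,2,0,2), (0,2,2,2), (2,2,0,0), (2,2,0,2), (2,2,2,2)
claimed∖TSO = {(2,0,0,2)}

spurious: T0.r0=2 T0.r1=0 T2.r0=0 T2.r1=2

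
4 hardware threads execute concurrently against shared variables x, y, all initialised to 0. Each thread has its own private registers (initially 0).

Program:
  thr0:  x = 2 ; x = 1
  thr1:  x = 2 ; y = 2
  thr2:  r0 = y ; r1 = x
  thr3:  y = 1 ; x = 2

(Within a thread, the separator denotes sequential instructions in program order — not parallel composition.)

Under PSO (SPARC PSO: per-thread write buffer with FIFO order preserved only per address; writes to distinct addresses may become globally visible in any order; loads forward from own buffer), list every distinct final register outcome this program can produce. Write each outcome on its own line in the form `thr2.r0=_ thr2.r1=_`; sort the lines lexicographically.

outcome vector order: (thr2.r0,thr2.r1)
|PSO outcomes| = 9

thr2.r0=0 thr2.r1=0
thr2.r0=0 thr2.r1=1
thr2.r0=0 thr2.r1=2
thr2.r0=1 thr2.r1=0
thr2.r0=1 thr2.r1=1
thr2.r0=1 thr2.r1=2
thr2.r0=2 thr2.r1=0
thr2.r0=2 thr2.r1=1
thr2.r0=2 thr2.r1=2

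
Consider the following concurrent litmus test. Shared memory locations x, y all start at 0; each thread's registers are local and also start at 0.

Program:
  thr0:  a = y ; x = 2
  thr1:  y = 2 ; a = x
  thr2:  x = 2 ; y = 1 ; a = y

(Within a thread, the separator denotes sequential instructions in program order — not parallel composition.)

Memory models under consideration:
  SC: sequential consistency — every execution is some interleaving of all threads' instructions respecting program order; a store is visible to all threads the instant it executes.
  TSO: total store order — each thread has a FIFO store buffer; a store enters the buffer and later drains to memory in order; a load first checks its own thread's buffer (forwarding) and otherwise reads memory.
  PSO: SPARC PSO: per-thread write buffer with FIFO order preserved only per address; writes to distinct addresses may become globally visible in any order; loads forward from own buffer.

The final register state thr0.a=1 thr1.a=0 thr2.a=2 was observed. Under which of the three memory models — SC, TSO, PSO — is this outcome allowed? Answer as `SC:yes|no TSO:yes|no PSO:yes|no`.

SC:no TSO:yes PSO:yes

outcome vector order: (thr0.a,thr1.a,thr2.a)
SC (9): 0/0/1 0/2/1 0/2/2 1/0/1 1/2/1 1/2/2 2/0/1 2/2/1 2/2/2
TSO (12): 0/0/1 0/0/2 0/2/1 0/2/2 1/0/1 1/0/2 1/2/1 1/2/2 2/0/1 2/0/2 2/2/1 2/2/2
PSO (12): 0/0/1 0/0/2 0/2/1 0/2/2 1/0/1 1/0/2 1/2/1 1/2/2 2/0/1 2/0/2 2/2/1 2/2/2
target 1/0/2 ∈ {TSO,PSO}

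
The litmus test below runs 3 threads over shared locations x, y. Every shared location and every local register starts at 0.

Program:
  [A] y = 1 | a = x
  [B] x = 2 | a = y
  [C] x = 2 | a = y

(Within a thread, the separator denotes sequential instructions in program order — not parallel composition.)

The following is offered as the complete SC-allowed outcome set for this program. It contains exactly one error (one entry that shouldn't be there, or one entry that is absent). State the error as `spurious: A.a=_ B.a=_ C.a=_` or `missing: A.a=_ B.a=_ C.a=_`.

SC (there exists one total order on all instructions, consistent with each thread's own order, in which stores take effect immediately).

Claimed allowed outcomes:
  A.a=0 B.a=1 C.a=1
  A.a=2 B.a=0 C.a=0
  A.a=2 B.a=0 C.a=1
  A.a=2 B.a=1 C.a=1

missing: A.a=2 B.a=1 C.a=0

outcome vector order: (A.a,B.a,C.a)
SC: 5 outcomes — {0/1/1, 2/0/0, 2/0/1, 2/1/0, 2/1/1}
SC∖claimed = {2/1/0}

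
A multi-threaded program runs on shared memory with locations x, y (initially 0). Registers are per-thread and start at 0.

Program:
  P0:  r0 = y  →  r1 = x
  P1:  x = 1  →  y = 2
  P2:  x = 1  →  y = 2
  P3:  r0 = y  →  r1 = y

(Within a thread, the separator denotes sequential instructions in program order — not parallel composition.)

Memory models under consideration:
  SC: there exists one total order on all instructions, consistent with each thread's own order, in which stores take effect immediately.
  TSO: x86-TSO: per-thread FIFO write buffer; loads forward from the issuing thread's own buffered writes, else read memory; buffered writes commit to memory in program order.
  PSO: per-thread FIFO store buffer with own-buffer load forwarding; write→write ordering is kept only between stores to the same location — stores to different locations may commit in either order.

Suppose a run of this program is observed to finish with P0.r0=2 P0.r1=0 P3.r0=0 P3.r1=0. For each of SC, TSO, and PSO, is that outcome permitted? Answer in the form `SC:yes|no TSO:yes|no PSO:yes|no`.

SC:no TSO:no PSO:yes

outcome vector order: (P0.r0,P0.r1,P3.r0,P3.r1)
SC (9): <0 0 0 0> <0 0 0 2> <0 0 2 2> <0 1 0 0> <0 1 0 2> <0 1 2 2> <2 1 0 0> <2 1 0 2> <2 1 2 2>
TSO (9): <0 0 0 0> <0 0 0 2> <0 0 2 2> <0 1 0 0> <0 1 0 2> <0 1 2 2> <2 1 0 0> <2 1 0 2> <2 1 2 2>
PSO (12): <0 0 0 0> <0 0 0 2> <0 0 2 2> <0 1 0 0> <0 1 0 2> <0 1 2 2> <2 0 0 0> <2 0 0 2> <2 0 2 2> <2 1 0 0> <2 1 0 2> <2 1 2 2>
target <2 0 0 0> ∈ {PSO}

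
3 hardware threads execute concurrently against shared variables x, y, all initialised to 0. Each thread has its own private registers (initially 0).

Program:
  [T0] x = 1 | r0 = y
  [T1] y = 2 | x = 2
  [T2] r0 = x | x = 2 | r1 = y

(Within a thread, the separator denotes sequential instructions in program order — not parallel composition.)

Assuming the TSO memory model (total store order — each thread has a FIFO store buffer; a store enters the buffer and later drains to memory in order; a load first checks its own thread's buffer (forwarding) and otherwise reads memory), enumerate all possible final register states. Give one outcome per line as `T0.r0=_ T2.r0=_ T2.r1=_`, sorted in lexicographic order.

outcome vector order: (T0.r0,T2.r0,T2.r1)
|TSO outcomes| = 10

T0.r0=0 T2.r0=0 T2.r1=0
T0.r0=0 T2.r0=0 T2.r1=2
T0.r0=0 T2.r0=1 T2.r1=0
T0.r0=0 T2.r0=1 T2.r1=2
T0.r0=0 T2.r0=2 T2.r1=2
T0.r0=2 T2.r0=0 T2.r1=0
T0.r0=2 T2.r0=0 T2.r1=2
T0.r0=2 T2.r0=1 T2.r1=0
T0.r0=2 T2.r0=1 T2.r1=2
T0.r0=2 T2.r0=2 T2.r1=2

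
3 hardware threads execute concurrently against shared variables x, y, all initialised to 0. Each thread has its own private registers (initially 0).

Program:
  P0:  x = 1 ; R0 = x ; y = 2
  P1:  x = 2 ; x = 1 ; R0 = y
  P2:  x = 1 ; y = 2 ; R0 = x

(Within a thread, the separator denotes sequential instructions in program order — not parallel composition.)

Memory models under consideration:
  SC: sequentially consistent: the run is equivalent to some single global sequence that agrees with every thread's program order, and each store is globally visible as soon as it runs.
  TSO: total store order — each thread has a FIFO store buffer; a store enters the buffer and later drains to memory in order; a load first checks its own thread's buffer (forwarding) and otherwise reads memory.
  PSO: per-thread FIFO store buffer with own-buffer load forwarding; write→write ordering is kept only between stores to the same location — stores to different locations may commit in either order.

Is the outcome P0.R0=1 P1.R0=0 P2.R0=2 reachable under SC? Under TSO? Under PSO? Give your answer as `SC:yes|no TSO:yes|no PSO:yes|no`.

SC:no TSO:yes PSO:yes

outcome vector order: (P0.R0,P1.R0,P2.R0)
SC (6): 1/0/1, 1/2/1, 1/2/2, 2/0/1, 2/2/1, 2/2/2
TSO (8): 1/0/1, 1/0/2, 1/2/1, 1/2/2, 2/0/1, 2/0/2, 2/2/1, 2/2/2
PSO (8): 1/0/1, 1/0/2, 1/2/1, 1/2/2, 2/0/1, 2/0/2, 2/2/1, 2/2/2
target 1/0/2 ∈ {TSO,PSO}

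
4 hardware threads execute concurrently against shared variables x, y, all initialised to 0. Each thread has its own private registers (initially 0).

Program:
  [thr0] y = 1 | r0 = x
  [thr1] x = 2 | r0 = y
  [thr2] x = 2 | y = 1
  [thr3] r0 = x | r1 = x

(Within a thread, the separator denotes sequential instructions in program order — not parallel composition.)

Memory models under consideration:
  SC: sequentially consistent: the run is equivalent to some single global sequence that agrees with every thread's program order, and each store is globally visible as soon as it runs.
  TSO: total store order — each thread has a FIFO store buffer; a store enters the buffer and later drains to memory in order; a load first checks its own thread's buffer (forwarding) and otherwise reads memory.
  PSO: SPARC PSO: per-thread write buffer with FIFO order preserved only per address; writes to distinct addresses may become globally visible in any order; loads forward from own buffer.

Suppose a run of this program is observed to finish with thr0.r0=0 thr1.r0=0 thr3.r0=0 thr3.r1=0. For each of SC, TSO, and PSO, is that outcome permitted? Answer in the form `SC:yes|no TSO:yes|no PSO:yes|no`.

SC:no TSO:yes PSO:yes

outcome vector order: (thr0.r0,thr1.r0,thr3.r0,thr3.r1)
SC (9): 0/1/0/0, 0/1/0/2, 0/1/2/2, 2/0/0/0, 2/0/0/2, 2/0/2/2, 2/1/0/0, 2/1/0/2, 2/1/2/2
TSO (12): 0/0/0/0, 0/0/0/2, 0/0/2/2, 0/1/0/0, 0/1/0/2, 0/1/2/2, 2/0/0/0, 2/0/0/2, 2/0/2/2, 2/1/0/0, 2/1/0/2, 2/1/2/2
PSO (12): 0/0/0/0, 0/0/0/2, 0/0/2/2, 0/1/0/0, 0/1/0/2, 0/1/2/2, 2/0/0/0, 2/0/0/2, 2/0/2/2, 2/1/0/0, 2/1/0/2, 2/1/2/2
target 0/0/0/0 ∈ {TSO,PSO}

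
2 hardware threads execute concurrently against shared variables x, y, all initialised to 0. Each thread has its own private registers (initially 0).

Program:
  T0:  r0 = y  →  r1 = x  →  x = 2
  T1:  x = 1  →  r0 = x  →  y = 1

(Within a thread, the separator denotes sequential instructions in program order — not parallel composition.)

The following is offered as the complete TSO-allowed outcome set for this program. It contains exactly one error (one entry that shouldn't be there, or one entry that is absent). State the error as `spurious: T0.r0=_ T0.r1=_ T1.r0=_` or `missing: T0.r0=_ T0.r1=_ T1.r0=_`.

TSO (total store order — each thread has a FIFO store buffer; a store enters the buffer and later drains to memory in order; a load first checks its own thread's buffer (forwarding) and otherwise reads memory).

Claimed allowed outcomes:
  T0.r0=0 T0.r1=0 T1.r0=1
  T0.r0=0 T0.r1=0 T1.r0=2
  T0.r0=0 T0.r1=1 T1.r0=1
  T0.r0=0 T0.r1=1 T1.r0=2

outcome vector order: (T0.r0,T0.r1,T1.r0)
TSO (5): <0 0 1>; <0 0 2>; <0 1 1>; <0 1 2>; <1 1 1>
TSO∖claimed = {<1 1 1>}

missing: T0.r0=1 T0.r1=1 T1.r0=1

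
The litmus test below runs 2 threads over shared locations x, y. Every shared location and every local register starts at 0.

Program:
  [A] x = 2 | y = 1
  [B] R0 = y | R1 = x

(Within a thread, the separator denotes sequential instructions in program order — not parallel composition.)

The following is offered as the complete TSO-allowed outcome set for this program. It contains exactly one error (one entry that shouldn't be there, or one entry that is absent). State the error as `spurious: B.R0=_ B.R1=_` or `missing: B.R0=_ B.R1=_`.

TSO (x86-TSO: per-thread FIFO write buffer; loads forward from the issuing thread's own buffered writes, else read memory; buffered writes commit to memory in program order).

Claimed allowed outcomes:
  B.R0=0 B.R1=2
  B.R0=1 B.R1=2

missing: B.R0=0 B.R1=0

outcome vector order: (B.R0,B.R1)
[TSO] allowed = {<0 0>, <0 2>, <1 2>}
TSO∖claimed = {<0 0>}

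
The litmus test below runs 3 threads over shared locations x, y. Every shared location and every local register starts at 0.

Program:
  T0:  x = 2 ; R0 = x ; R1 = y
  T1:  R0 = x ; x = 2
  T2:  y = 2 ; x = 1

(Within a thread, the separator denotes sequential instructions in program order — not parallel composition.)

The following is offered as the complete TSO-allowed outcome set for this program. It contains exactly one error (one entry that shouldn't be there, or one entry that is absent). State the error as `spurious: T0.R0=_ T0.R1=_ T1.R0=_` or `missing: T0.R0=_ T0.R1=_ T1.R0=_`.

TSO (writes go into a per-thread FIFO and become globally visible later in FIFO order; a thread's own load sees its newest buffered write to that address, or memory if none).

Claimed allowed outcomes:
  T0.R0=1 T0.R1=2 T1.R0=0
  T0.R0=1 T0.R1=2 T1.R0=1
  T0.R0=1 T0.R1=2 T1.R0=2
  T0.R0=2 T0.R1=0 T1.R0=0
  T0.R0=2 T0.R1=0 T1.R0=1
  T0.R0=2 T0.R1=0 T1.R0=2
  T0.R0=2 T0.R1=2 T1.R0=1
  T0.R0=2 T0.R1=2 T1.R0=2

missing: T0.R0=2 T0.R1=2 T1.R0=0

outcome vector order: (T0.R0,T0.R1,T1.R0)
[TSO] allowed = {1/2/0, 1/2/1, 1/2/2, 2/0/0, 2/0/1, 2/0/2, 2/2/0, 2/2/1, 2/2/2}
TSO∖claimed = {2/2/0}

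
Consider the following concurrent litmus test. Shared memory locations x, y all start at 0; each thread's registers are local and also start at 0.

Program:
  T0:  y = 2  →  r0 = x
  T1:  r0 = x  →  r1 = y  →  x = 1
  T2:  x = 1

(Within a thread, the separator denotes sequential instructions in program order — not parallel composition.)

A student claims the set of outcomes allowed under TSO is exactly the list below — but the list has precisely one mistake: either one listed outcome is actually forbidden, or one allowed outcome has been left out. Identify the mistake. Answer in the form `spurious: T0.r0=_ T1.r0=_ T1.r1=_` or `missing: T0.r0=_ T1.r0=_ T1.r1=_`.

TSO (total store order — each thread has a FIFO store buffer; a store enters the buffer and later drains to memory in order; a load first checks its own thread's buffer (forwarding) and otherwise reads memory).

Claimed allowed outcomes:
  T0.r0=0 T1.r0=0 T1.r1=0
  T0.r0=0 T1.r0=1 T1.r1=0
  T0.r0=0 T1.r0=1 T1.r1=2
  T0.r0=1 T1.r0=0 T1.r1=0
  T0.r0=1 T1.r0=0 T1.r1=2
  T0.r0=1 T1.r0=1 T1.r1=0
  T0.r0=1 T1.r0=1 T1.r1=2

outcome vector order: (T0.r0,T1.r0,T1.r1)
TSO (8): 0/0/0, 0/0/2, 0/1/0, 0/1/2, 1/0/0, 1/0/2, 1/1/0, 1/1/2
TSO∖claimed = {0/0/2}

missing: T0.r0=0 T1.r0=0 T1.r1=2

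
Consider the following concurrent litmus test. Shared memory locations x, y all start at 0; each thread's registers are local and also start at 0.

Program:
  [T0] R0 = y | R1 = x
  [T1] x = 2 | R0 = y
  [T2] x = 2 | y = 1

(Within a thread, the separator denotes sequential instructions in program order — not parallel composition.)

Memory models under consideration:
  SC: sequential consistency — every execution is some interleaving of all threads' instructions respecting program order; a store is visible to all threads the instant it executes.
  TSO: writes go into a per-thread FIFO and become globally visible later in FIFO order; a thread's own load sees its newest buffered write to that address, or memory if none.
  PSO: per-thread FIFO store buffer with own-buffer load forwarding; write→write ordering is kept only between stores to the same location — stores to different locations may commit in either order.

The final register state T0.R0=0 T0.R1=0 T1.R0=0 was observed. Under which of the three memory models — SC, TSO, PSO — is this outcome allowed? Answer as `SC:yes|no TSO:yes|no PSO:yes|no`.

SC:yes TSO:yes PSO:yes

outcome vector order: (T0.R0,T0.R1,T1.R0)
[SC] allowed = {(0,0,0), (0,0,1), (0,2,0), (0,2,1), (1,2,0), (1,2,1)}
[TSO] allowed = {(0,0,0), (0,0,1), (0,2,0), (0,2,1), (1,2,0), (1,2,1)}
[PSO] allowed = {(0,0,0), (0,0,1), (0,2,0), (0,2,1), (1,0,0), (1,0,1), (1,2,0), (1,2,1)}
target (0,0,0) ∈ {SC,TSO,PSO}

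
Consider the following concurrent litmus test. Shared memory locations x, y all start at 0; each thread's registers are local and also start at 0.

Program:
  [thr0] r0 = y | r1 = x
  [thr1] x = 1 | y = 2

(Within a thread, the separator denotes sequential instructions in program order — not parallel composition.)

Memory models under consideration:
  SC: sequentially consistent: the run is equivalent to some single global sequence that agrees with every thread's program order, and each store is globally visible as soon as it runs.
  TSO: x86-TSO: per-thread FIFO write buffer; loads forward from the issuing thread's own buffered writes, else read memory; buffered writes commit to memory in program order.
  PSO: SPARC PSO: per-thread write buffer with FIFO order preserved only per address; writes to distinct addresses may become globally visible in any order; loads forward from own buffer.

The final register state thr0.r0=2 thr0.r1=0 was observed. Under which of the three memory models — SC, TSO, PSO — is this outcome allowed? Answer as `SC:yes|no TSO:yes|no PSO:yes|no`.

SC:no TSO:no PSO:yes

outcome vector order: (thr0.r0,thr0.r1)
[SC] allowed = {00 01 21}
[TSO] allowed = {00 01 21}
[PSO] allowed = {00 01 20 21}
target 20 ∈ {PSO}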